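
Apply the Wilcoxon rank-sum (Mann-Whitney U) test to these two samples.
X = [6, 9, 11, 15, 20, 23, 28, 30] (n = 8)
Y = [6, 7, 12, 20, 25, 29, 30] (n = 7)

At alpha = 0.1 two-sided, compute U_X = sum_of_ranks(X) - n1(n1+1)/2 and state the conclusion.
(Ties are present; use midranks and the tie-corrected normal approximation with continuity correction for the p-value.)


Step 1: Combine and sort all 15 observations; assign midranks.
sorted (value, group): (6,X), (6,Y), (7,Y), (9,X), (11,X), (12,Y), (15,X), (20,X), (20,Y), (23,X), (25,Y), (28,X), (29,Y), (30,X), (30,Y)
ranks: 6->1.5, 6->1.5, 7->3, 9->4, 11->5, 12->6, 15->7, 20->8.5, 20->8.5, 23->10, 25->11, 28->12, 29->13, 30->14.5, 30->14.5
Step 2: Rank sum for X: R1 = 1.5 + 4 + 5 + 7 + 8.5 + 10 + 12 + 14.5 = 62.5.
Step 3: U_X = R1 - n1(n1+1)/2 = 62.5 - 8*9/2 = 62.5 - 36 = 26.5.
       U_Y = n1*n2 - U_X = 56 - 26.5 = 29.5.
Step 4: Ties are present, so use the tie-corrected normal approximation (with continuity correction) for the p-value.
Step 5: p-value = 0.907622; compare to alpha = 0.1. fail to reject H0.

U_X = 26.5, p = 0.907622, fail to reject H0 at alpha = 0.1.


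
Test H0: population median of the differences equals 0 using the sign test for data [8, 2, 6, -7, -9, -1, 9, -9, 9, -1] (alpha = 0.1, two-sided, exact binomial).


Step 1: Discard zero differences. Original n = 10; n_eff = number of nonzero differences = 10.
Nonzero differences (with sign): +8, +2, +6, -7, -9, -1, +9, -9, +9, -1
Step 2: Count signs: positive = 5, negative = 5.
Step 3: Under H0: P(positive) = 0.5, so the number of positives S ~ Bin(10, 0.5).
Step 4: Two-sided exact p-value = sum of Bin(10,0.5) probabilities at or below the observed probability = 1.000000.
Step 5: alpha = 0.1. fail to reject H0.

n_eff = 10, pos = 5, neg = 5, p = 1.000000, fail to reject H0.


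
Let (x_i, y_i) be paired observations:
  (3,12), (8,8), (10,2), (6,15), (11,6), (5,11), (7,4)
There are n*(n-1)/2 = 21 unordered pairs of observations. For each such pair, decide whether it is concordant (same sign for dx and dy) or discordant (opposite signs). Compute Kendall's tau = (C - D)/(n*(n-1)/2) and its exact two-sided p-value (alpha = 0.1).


Step 1: Enumerate the 21 unordered pairs (i,j) with i<j and classify each by sign(x_j-x_i) * sign(y_j-y_i).
  (1,2):dx=+5,dy=-4->D; (1,3):dx=+7,dy=-10->D; (1,4):dx=+3,dy=+3->C; (1,5):dx=+8,dy=-6->D
  (1,6):dx=+2,dy=-1->D; (1,7):dx=+4,dy=-8->D; (2,3):dx=+2,dy=-6->D; (2,4):dx=-2,dy=+7->D
  (2,5):dx=+3,dy=-2->D; (2,6):dx=-3,dy=+3->D; (2,7):dx=-1,dy=-4->C; (3,4):dx=-4,dy=+13->D
  (3,5):dx=+1,dy=+4->C; (3,6):dx=-5,dy=+9->D; (3,7):dx=-3,dy=+2->D; (4,5):dx=+5,dy=-9->D
  (4,6):dx=-1,dy=-4->C; (4,7):dx=+1,dy=-11->D; (5,6):dx=-6,dy=+5->D; (5,7):dx=-4,dy=-2->C
  (6,7):dx=+2,dy=-7->D
Step 2: C = 5, D = 16, total pairs = 21.
Step 3: tau = (C - D)/(n(n-1)/2) = (5 - 16)/21 = -0.523810.
Step 4: Exact two-sided p-value (enumerate n! = 5040 permutations of y under H0): p = 0.136111.
Step 5: alpha = 0.1. fail to reject H0.

tau_b = -0.5238 (C=5, D=16), p = 0.136111, fail to reject H0.


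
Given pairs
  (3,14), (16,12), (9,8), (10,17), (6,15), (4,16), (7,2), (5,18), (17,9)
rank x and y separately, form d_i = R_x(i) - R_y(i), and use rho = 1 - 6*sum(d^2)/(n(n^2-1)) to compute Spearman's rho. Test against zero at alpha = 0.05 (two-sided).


Step 1: Rank x and y separately (midranks; no ties here).
rank(x): 3->1, 16->8, 9->6, 10->7, 6->4, 4->2, 7->5, 5->3, 17->9
rank(y): 14->5, 12->4, 8->2, 17->8, 15->6, 16->7, 2->1, 18->9, 9->3
Step 2: d_i = R_x(i) - R_y(i); compute d_i^2.
  (1-5)^2=16, (8-4)^2=16, (6-2)^2=16, (7-8)^2=1, (4-6)^2=4, (2-7)^2=25, (5-1)^2=16, (3-9)^2=36, (9-3)^2=36
sum(d^2) = 166.
Step 3: rho = 1 - 6*166 / (9*(9^2 - 1)) = 1 - 996/720 = -0.383333.
Step 4: Under H0, t = rho * sqrt((n-2)/(1-rho^2)) = -1.0981 ~ t(7).
Step 5: Two-sided p-value from the t-distribution with 7 df = 0.308495.
Step 6: alpha = 0.05. fail to reject H0.

rho = -0.3833, p = 0.308495, fail to reject H0 at alpha = 0.05.


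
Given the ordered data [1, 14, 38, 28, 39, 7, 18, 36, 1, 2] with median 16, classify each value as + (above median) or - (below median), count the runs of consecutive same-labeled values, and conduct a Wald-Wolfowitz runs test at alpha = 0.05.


Step 1: Compute median = 16; label A = above, B = below.
Labels in order: BBAAABAABB  (n_A = 5, n_B = 5)
Step 2: Count runs R = 5.
Step 3: Under H0 (random ordering), E[R] = 2*n_A*n_B/(n_A+n_B) + 1 = 2*5*5/10 + 1 = 6.0000.
        Var[R] = 2*n_A*n_B*(2*n_A*n_B - n_A - n_B) / ((n_A+n_B)^2 * (n_A+n_B-1)) = 2000/900 = 2.2222.
        SD[R] = 1.4907.
Step 4: Continuity-corrected z = (R + 0.5 - E[R]) / SD[R] = (5 + 0.5 - 6.0000) / 1.4907 = -0.3354.
Step 5: Two-sided p-value via normal approximation = 2*(1 - Phi(|z|)) = 0.737316.
Step 6: alpha = 0.05. fail to reject H0.

R = 5, z = -0.3354, p = 0.737316, fail to reject H0.


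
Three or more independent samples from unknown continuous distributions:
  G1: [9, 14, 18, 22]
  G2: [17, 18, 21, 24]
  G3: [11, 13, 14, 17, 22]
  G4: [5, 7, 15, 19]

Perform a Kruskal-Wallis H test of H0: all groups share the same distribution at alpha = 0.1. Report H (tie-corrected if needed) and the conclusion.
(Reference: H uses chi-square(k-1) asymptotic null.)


Step 1: Combine all N = 17 observations and assign midranks.
sorted (value, group, rank): (5,G4,1), (7,G4,2), (9,G1,3), (11,G3,4), (13,G3,5), (14,G1,6.5), (14,G3,6.5), (15,G4,8), (17,G2,9.5), (17,G3,9.5), (18,G1,11.5), (18,G2,11.5), (19,G4,13), (21,G2,14), (22,G1,15.5), (22,G3,15.5), (24,G2,17)
Step 2: Sum ranks within each group.
R_1 = 36.5 (n_1 = 4)
R_2 = 52 (n_2 = 4)
R_3 = 40.5 (n_3 = 5)
R_4 = 24 (n_4 = 4)
Step 3: H = 12/(N(N+1)) * sum(R_i^2/n_i) - 3(N+1)
     = 12/(17*18) * (36.5^2/4 + 52^2/4 + 40.5^2/5 + 24^2/4) - 3*18
     = 0.039216 * 1481.11 - 54
     = 4.082843.
Step 4: Ties present; correction factor C = 1 - 24/(17^3 - 17) = 0.995098. Corrected H = 4.082843 / 0.995098 = 4.102956.
Step 5: Under H0, H ~ chi^2(3); p-value = 0.250559.
Step 6: alpha = 0.1. fail to reject H0.

H = 4.1030, df = 3, p = 0.250559, fail to reject H0.


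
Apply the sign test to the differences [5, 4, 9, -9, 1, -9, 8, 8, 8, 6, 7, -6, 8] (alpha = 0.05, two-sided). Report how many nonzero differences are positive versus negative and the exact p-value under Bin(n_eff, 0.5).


Step 1: Discard zero differences. Original n = 13; n_eff = number of nonzero differences = 13.
Nonzero differences (with sign): +5, +4, +9, -9, +1, -9, +8, +8, +8, +6, +7, -6, +8
Step 2: Count signs: positive = 10, negative = 3.
Step 3: Under H0: P(positive) = 0.5, so the number of positives S ~ Bin(13, 0.5).
Step 4: Two-sided exact p-value = sum of Bin(13,0.5) probabilities at or below the observed probability = 0.092285.
Step 5: alpha = 0.05. fail to reject H0.

n_eff = 13, pos = 10, neg = 3, p = 0.092285, fail to reject H0.


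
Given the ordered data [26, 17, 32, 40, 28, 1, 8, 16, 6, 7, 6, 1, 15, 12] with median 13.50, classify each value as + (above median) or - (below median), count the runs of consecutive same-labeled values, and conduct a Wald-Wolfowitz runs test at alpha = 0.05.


Step 1: Compute median = 13.50; label A = above, B = below.
Labels in order: AAAAABBABBBBAB  (n_A = 7, n_B = 7)
Step 2: Count runs R = 6.
Step 3: Under H0 (random ordering), E[R] = 2*n_A*n_B/(n_A+n_B) + 1 = 2*7*7/14 + 1 = 8.0000.
        Var[R] = 2*n_A*n_B*(2*n_A*n_B - n_A - n_B) / ((n_A+n_B)^2 * (n_A+n_B-1)) = 8232/2548 = 3.2308.
        SD[R] = 1.7974.
Step 4: Continuity-corrected z = (R + 0.5 - E[R]) / SD[R] = (6 + 0.5 - 8.0000) / 1.7974 = -0.8345.
Step 5: Two-sided p-value via normal approximation = 2*(1 - Phi(|z|)) = 0.403986.
Step 6: alpha = 0.05. fail to reject H0.

R = 6, z = -0.8345, p = 0.403986, fail to reject H0.


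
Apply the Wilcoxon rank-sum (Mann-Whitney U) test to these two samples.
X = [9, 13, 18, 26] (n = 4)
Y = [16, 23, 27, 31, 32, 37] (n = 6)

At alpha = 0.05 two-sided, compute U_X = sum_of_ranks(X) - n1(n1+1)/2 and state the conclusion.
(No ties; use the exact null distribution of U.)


Step 1: Combine and sort all 10 observations; assign midranks.
sorted (value, group): (9,X), (13,X), (16,Y), (18,X), (23,Y), (26,X), (27,Y), (31,Y), (32,Y), (37,Y)
ranks: 9->1, 13->2, 16->3, 18->4, 23->5, 26->6, 27->7, 31->8, 32->9, 37->10
Step 2: Rank sum for X: R1 = 1 + 2 + 4 + 6 = 13.
Step 3: U_X = R1 - n1(n1+1)/2 = 13 - 4*5/2 = 13 - 10 = 3.
       U_Y = n1*n2 - U_X = 24 - 3 = 21.
Step 4: No ties, so the exact null distribution of U (based on enumerating the C(10,4) = 210 equally likely rank assignments) gives the two-sided p-value.
Step 5: p-value = 0.066667; compare to alpha = 0.05. fail to reject H0.

U_X = 3, p = 0.066667, fail to reject H0 at alpha = 0.05.


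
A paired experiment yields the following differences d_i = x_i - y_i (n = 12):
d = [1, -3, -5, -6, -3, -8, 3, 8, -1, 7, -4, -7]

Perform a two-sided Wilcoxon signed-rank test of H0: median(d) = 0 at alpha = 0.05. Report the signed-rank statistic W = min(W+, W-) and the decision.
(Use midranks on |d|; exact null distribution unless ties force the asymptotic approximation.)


Step 1: Drop any zero differences (none here) and take |d_i|.
|d| = [1, 3, 5, 6, 3, 8, 3, 8, 1, 7, 4, 7]
Step 2: Midrank |d_i| (ties get averaged ranks).
ranks: |1|->1.5, |3|->4, |5|->7, |6|->8, |3|->4, |8|->11.5, |3|->4, |8|->11.5, |1|->1.5, |7|->9.5, |4|->6, |7|->9.5
Step 3: Attach original signs; sum ranks with positive sign and with negative sign.
W+ = 1.5 + 4 + 11.5 + 9.5 = 26.5
W- = 4 + 7 + 8 + 4 + 11.5 + 1.5 + 6 + 9.5 = 51.5
(Check: W+ + W- = 78 should equal n(n+1)/2 = 78.)
Step 4: Test statistic W = min(W+, W-) = 26.5.
Step 5: Ties in |d|, so use the tie-corrected normal approximation.
        E[W] = n(n+1)/4 = 12*13/4 = 39.
        Tie groups: |d|=1 (t=2), |d|=3 (t=3), |d|=7 (t=2), |d|=8 (t=2); sum(t^3 - t) = 42.
        Var[W] = n(n+1)(2n+1)/24 - sum(t^3-t)/48 = 3900/24 - 42/48 = 161.625.
        z = (W - E[W]) / sqrt(Var[W]) = (26.5 - 39) / 12.7132 = -0.9832.
        Two-sided p = 2*Phi(z) = 0.325494.
Step 6: alpha = 0.05. fail to reject H0.

W+ = 26.5, W- = 51.5, W = min = 26.5, p = 0.325494, fail to reject H0.


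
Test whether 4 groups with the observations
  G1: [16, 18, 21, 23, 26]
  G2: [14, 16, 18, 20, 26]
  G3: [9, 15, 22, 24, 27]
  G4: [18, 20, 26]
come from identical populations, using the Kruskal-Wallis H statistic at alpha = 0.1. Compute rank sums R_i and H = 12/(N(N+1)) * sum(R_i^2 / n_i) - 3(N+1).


Step 1: Combine all N = 18 observations and assign midranks.
sorted (value, group, rank): (9,G3,1), (14,G2,2), (15,G3,3), (16,G1,4.5), (16,G2,4.5), (18,G1,7), (18,G2,7), (18,G4,7), (20,G2,9.5), (20,G4,9.5), (21,G1,11), (22,G3,12), (23,G1,13), (24,G3,14), (26,G1,16), (26,G2,16), (26,G4,16), (27,G3,18)
Step 2: Sum ranks within each group.
R_1 = 51.5 (n_1 = 5)
R_2 = 39 (n_2 = 5)
R_3 = 48 (n_3 = 5)
R_4 = 32.5 (n_4 = 3)
Step 3: H = 12/(N(N+1)) * sum(R_i^2/n_i) - 3(N+1)
     = 12/(18*19) * (51.5^2/5 + 39^2/5 + 48^2/5 + 32.5^2/3) - 3*19
     = 0.035088 * 1647.53 - 57
     = 0.808187.
Step 4: Ties present; correction factor C = 1 - 60/(18^3 - 18) = 0.989680. Corrected H = 0.808187 / 0.989680 = 0.816615.
Step 5: Under H0, H ~ chi^2(3); p-value = 0.845489.
Step 6: alpha = 0.1. fail to reject H0.

H = 0.8166, df = 3, p = 0.845489, fail to reject H0.


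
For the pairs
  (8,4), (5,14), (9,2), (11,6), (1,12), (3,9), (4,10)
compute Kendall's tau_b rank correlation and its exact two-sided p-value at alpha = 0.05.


Step 1: Enumerate the 21 unordered pairs (i,j) with i<j and classify each by sign(x_j-x_i) * sign(y_j-y_i).
  (1,2):dx=-3,dy=+10->D; (1,3):dx=+1,dy=-2->D; (1,4):dx=+3,dy=+2->C; (1,5):dx=-7,dy=+8->D
  (1,6):dx=-5,dy=+5->D; (1,7):dx=-4,dy=+6->D; (2,3):dx=+4,dy=-12->D; (2,4):dx=+6,dy=-8->D
  (2,5):dx=-4,dy=-2->C; (2,6):dx=-2,dy=-5->C; (2,7):dx=-1,dy=-4->C; (3,4):dx=+2,dy=+4->C
  (3,5):dx=-8,dy=+10->D; (3,6):dx=-6,dy=+7->D; (3,7):dx=-5,dy=+8->D; (4,5):dx=-10,dy=+6->D
  (4,6):dx=-8,dy=+3->D; (4,7):dx=-7,dy=+4->D; (5,6):dx=+2,dy=-3->D; (5,7):dx=+3,dy=-2->D
  (6,7):dx=+1,dy=+1->C
Step 2: C = 6, D = 15, total pairs = 21.
Step 3: tau = (C - D)/(n(n-1)/2) = (6 - 15)/21 = -0.428571.
Step 4: Exact two-sided p-value (enumerate n! = 5040 permutations of y under H0): p = 0.238889.
Step 5: alpha = 0.05. fail to reject H0.

tau_b = -0.4286 (C=6, D=15), p = 0.238889, fail to reject H0.


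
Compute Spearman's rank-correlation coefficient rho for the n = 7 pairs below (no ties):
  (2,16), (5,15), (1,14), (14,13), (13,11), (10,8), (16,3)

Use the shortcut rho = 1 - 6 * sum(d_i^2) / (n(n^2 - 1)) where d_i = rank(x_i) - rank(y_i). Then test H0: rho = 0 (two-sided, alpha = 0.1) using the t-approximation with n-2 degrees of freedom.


Step 1: Rank x and y separately (midranks; no ties here).
rank(x): 2->2, 5->3, 1->1, 14->6, 13->5, 10->4, 16->7
rank(y): 16->7, 15->6, 14->5, 13->4, 11->3, 8->2, 3->1
Step 2: d_i = R_x(i) - R_y(i); compute d_i^2.
  (2-7)^2=25, (3-6)^2=9, (1-5)^2=16, (6-4)^2=4, (5-3)^2=4, (4-2)^2=4, (7-1)^2=36
sum(d^2) = 98.
Step 3: rho = 1 - 6*98 / (7*(7^2 - 1)) = 1 - 588/336 = -0.750000.
Step 4: Under H0, t = rho * sqrt((n-2)/(1-rho^2)) = -2.5355 ~ t(5).
Step 5: Two-sided p-value from the t-distribution with 5 df = 0.052181.
Step 6: alpha = 0.1. reject H0.

rho = -0.7500, p = 0.052181, reject H0 at alpha = 0.1.


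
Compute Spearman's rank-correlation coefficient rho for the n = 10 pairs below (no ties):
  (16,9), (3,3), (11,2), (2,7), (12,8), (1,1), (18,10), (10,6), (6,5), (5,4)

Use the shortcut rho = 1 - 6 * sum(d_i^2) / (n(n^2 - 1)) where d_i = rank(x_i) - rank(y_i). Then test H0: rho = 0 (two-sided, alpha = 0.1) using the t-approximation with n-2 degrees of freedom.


Step 1: Rank x and y separately (midranks; no ties here).
rank(x): 16->9, 3->3, 11->7, 2->2, 12->8, 1->1, 18->10, 10->6, 6->5, 5->4
rank(y): 9->9, 3->3, 2->2, 7->7, 8->8, 1->1, 10->10, 6->6, 5->5, 4->4
Step 2: d_i = R_x(i) - R_y(i); compute d_i^2.
  (9-9)^2=0, (3-3)^2=0, (7-2)^2=25, (2-7)^2=25, (8-8)^2=0, (1-1)^2=0, (10-10)^2=0, (6-6)^2=0, (5-5)^2=0, (4-4)^2=0
sum(d^2) = 50.
Step 3: rho = 1 - 6*50 / (10*(10^2 - 1)) = 1 - 300/990 = 0.696970.
Step 4: Under H0, t = rho * sqrt((n-2)/(1-rho^2)) = 2.7490 ~ t(8).
Step 5: Two-sided p-value from the t-distribution with 8 df = 0.025097.
Step 6: alpha = 0.1. reject H0.

rho = 0.6970, p = 0.025097, reject H0 at alpha = 0.1.


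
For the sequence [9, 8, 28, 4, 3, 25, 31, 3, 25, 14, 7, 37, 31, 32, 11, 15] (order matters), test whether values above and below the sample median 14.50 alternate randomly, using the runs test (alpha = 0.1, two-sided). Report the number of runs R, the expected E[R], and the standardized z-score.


Step 1: Compute median = 14.50; label A = above, B = below.
Labels in order: BBABBAABABBAAABA  (n_A = 8, n_B = 8)
Step 2: Count runs R = 10.
Step 3: Under H0 (random ordering), E[R] = 2*n_A*n_B/(n_A+n_B) + 1 = 2*8*8/16 + 1 = 9.0000.
        Var[R] = 2*n_A*n_B*(2*n_A*n_B - n_A - n_B) / ((n_A+n_B)^2 * (n_A+n_B-1)) = 14336/3840 = 3.7333.
        SD[R] = 1.9322.
Step 4: Continuity-corrected z = (R - 0.5 - E[R]) / SD[R] = (10 - 0.5 - 9.0000) / 1.9322 = 0.2588.
Step 5: Two-sided p-value via normal approximation = 2*(1 - Phi(|z|)) = 0.795809.
Step 6: alpha = 0.1. fail to reject H0.

R = 10, z = 0.2588, p = 0.795809, fail to reject H0.


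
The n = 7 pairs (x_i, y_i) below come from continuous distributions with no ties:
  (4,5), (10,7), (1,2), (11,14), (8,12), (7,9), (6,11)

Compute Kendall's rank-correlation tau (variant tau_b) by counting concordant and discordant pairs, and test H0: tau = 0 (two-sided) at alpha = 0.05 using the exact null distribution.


Step 1: Enumerate the 21 unordered pairs (i,j) with i<j and classify each by sign(x_j-x_i) * sign(y_j-y_i).
  (1,2):dx=+6,dy=+2->C; (1,3):dx=-3,dy=-3->C; (1,4):dx=+7,dy=+9->C; (1,5):dx=+4,dy=+7->C
  (1,6):dx=+3,dy=+4->C; (1,7):dx=+2,dy=+6->C; (2,3):dx=-9,dy=-5->C; (2,4):dx=+1,dy=+7->C
  (2,5):dx=-2,dy=+5->D; (2,6):dx=-3,dy=+2->D; (2,7):dx=-4,dy=+4->D; (3,4):dx=+10,dy=+12->C
  (3,5):dx=+7,dy=+10->C; (3,6):dx=+6,dy=+7->C; (3,7):dx=+5,dy=+9->C; (4,5):dx=-3,dy=-2->C
  (4,6):dx=-4,dy=-5->C; (4,7):dx=-5,dy=-3->C; (5,6):dx=-1,dy=-3->C; (5,7):dx=-2,dy=-1->C
  (6,7):dx=-1,dy=+2->D
Step 2: C = 17, D = 4, total pairs = 21.
Step 3: tau = (C - D)/(n(n-1)/2) = (17 - 4)/21 = 0.619048.
Step 4: Exact two-sided p-value (enumerate n! = 5040 permutations of y under H0): p = 0.069048.
Step 5: alpha = 0.05. fail to reject H0.

tau_b = 0.6190 (C=17, D=4), p = 0.069048, fail to reject H0.


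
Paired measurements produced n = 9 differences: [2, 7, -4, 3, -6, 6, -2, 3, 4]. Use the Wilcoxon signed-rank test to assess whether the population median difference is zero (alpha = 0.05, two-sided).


Step 1: Drop any zero differences (none here) and take |d_i|.
|d| = [2, 7, 4, 3, 6, 6, 2, 3, 4]
Step 2: Midrank |d_i| (ties get averaged ranks).
ranks: |2|->1.5, |7|->9, |4|->5.5, |3|->3.5, |6|->7.5, |6|->7.5, |2|->1.5, |3|->3.5, |4|->5.5
Step 3: Attach original signs; sum ranks with positive sign and with negative sign.
W+ = 1.5 + 9 + 3.5 + 7.5 + 3.5 + 5.5 = 30.5
W- = 5.5 + 7.5 + 1.5 = 14.5
(Check: W+ + W- = 45 should equal n(n+1)/2 = 45.)
Step 4: Test statistic W = min(W+, W-) = 14.5.
Step 5: Ties in |d|, so use the tie-corrected normal approximation.
        E[W] = n(n+1)/4 = 9*10/4 = 22.5.
        Tie groups: |d|=2 (t=2), |d|=3 (t=2), |d|=4 (t=2), |d|=6 (t=2); sum(t^3 - t) = 24.
        Var[W] = n(n+1)(2n+1)/24 - sum(t^3-t)/48 = 1710/24 - 24/48 = 70.75.
        z = (W - E[W]) / sqrt(Var[W]) = (14.5 - 22.5) / 8.4113 = -0.9511.
        Two-sided p = 2*Phi(z) = 0.341553.
Step 6: alpha = 0.05. fail to reject H0.

W+ = 30.5, W- = 14.5, W = min = 14.5, p = 0.341553, fail to reject H0.


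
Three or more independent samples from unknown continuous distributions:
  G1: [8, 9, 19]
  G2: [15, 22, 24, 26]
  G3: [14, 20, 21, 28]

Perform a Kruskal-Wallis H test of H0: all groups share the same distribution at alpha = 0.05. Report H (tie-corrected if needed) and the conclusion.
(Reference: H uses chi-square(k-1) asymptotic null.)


Step 1: Combine all N = 11 observations and assign midranks.
sorted (value, group, rank): (8,G1,1), (9,G1,2), (14,G3,3), (15,G2,4), (19,G1,5), (20,G3,6), (21,G3,7), (22,G2,8), (24,G2,9), (26,G2,10), (28,G3,11)
Step 2: Sum ranks within each group.
R_1 = 8 (n_1 = 3)
R_2 = 31 (n_2 = 4)
R_3 = 27 (n_3 = 4)
Step 3: H = 12/(N(N+1)) * sum(R_i^2/n_i) - 3(N+1)
     = 12/(11*12) * (8^2/3 + 31^2/4 + 27^2/4) - 3*12
     = 0.090909 * 443.833 - 36
     = 4.348485.
Step 4: No ties, so H is used without correction.
Step 5: Under H0, H ~ chi^2(2); p-value = 0.113694.
Step 6: alpha = 0.05. fail to reject H0.

H = 4.3485, df = 2, p = 0.113694, fail to reject H0.


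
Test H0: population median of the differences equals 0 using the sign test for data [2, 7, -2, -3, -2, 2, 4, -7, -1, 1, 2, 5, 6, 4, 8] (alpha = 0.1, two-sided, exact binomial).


Step 1: Discard zero differences. Original n = 15; n_eff = number of nonzero differences = 15.
Nonzero differences (with sign): +2, +7, -2, -3, -2, +2, +4, -7, -1, +1, +2, +5, +6, +4, +8
Step 2: Count signs: positive = 10, negative = 5.
Step 3: Under H0: P(positive) = 0.5, so the number of positives S ~ Bin(15, 0.5).
Step 4: Two-sided exact p-value = sum of Bin(15,0.5) probabilities at or below the observed probability = 0.301758.
Step 5: alpha = 0.1. fail to reject H0.

n_eff = 15, pos = 10, neg = 5, p = 0.301758, fail to reject H0.


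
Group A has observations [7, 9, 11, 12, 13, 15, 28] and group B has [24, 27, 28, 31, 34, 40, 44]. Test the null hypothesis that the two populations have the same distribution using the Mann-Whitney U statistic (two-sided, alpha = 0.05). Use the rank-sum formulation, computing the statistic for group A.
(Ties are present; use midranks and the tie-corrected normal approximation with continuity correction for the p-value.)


Step 1: Combine and sort all 14 observations; assign midranks.
sorted (value, group): (7,X), (9,X), (11,X), (12,X), (13,X), (15,X), (24,Y), (27,Y), (28,X), (28,Y), (31,Y), (34,Y), (40,Y), (44,Y)
ranks: 7->1, 9->2, 11->3, 12->4, 13->5, 15->6, 24->7, 27->8, 28->9.5, 28->9.5, 31->11, 34->12, 40->13, 44->14
Step 2: Rank sum for X: R1 = 1 + 2 + 3 + 4 + 5 + 6 + 9.5 = 30.5.
Step 3: U_X = R1 - n1(n1+1)/2 = 30.5 - 7*8/2 = 30.5 - 28 = 2.5.
       U_Y = n1*n2 - U_X = 49 - 2.5 = 46.5.
Step 4: Ties are present, so use the tie-corrected normal approximation (with continuity correction) for the p-value.
Step 5: p-value = 0.005956; compare to alpha = 0.05. reject H0.

U_X = 2.5, p = 0.005956, reject H0 at alpha = 0.05.


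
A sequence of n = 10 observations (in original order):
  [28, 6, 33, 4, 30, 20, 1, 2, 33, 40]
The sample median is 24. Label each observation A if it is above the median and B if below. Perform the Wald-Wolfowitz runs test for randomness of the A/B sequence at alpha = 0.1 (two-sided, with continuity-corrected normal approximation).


Step 1: Compute median = 24; label A = above, B = below.
Labels in order: ABABABBBAA  (n_A = 5, n_B = 5)
Step 2: Count runs R = 7.
Step 3: Under H0 (random ordering), E[R] = 2*n_A*n_B/(n_A+n_B) + 1 = 2*5*5/10 + 1 = 6.0000.
        Var[R] = 2*n_A*n_B*(2*n_A*n_B - n_A - n_B) / ((n_A+n_B)^2 * (n_A+n_B-1)) = 2000/900 = 2.2222.
        SD[R] = 1.4907.
Step 4: Continuity-corrected z = (R - 0.5 - E[R]) / SD[R] = (7 - 0.5 - 6.0000) / 1.4907 = 0.3354.
Step 5: Two-sided p-value via normal approximation = 2*(1 - Phi(|z|)) = 0.737316.
Step 6: alpha = 0.1. fail to reject H0.

R = 7, z = 0.3354, p = 0.737316, fail to reject H0.


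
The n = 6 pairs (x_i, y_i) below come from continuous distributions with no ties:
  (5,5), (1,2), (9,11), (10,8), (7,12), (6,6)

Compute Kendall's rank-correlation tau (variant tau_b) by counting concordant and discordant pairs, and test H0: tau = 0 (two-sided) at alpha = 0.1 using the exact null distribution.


Step 1: Enumerate the 15 unordered pairs (i,j) with i<j and classify each by sign(x_j-x_i) * sign(y_j-y_i).
  (1,2):dx=-4,dy=-3->C; (1,3):dx=+4,dy=+6->C; (1,4):dx=+5,dy=+3->C; (1,5):dx=+2,dy=+7->C
  (1,6):dx=+1,dy=+1->C; (2,3):dx=+8,dy=+9->C; (2,4):dx=+9,dy=+6->C; (2,5):dx=+6,dy=+10->C
  (2,6):dx=+5,dy=+4->C; (3,4):dx=+1,dy=-3->D; (3,5):dx=-2,dy=+1->D; (3,6):dx=-3,dy=-5->C
  (4,5):dx=-3,dy=+4->D; (4,6):dx=-4,dy=-2->C; (5,6):dx=-1,dy=-6->C
Step 2: C = 12, D = 3, total pairs = 15.
Step 3: tau = (C - D)/(n(n-1)/2) = (12 - 3)/15 = 0.600000.
Step 4: Exact two-sided p-value (enumerate n! = 720 permutations of y under H0): p = 0.136111.
Step 5: alpha = 0.1. fail to reject H0.

tau_b = 0.6000 (C=12, D=3), p = 0.136111, fail to reject H0.


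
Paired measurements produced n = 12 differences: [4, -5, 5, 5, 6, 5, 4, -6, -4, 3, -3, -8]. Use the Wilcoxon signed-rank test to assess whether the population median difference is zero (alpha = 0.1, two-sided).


Step 1: Drop any zero differences (none here) and take |d_i|.
|d| = [4, 5, 5, 5, 6, 5, 4, 6, 4, 3, 3, 8]
Step 2: Midrank |d_i| (ties get averaged ranks).
ranks: |4|->4, |5|->7.5, |5|->7.5, |5|->7.5, |6|->10.5, |5|->7.5, |4|->4, |6|->10.5, |4|->4, |3|->1.5, |3|->1.5, |8|->12
Step 3: Attach original signs; sum ranks with positive sign and with negative sign.
W+ = 4 + 7.5 + 7.5 + 10.5 + 7.5 + 4 + 1.5 = 42.5
W- = 7.5 + 10.5 + 4 + 1.5 + 12 = 35.5
(Check: W+ + W- = 78 should equal n(n+1)/2 = 78.)
Step 4: Test statistic W = min(W+, W-) = 35.5.
Step 5: Ties in |d|, so use the tie-corrected normal approximation.
        E[W] = n(n+1)/4 = 12*13/4 = 39.
        Tie groups: |d|=3 (t=2), |d|=4 (t=3), |d|=5 (t=4), |d|=6 (t=2); sum(t^3 - t) = 96.
        Var[W] = n(n+1)(2n+1)/24 - sum(t^3-t)/48 = 3900/24 - 96/48 = 160.5.
        z = (W - E[W]) / sqrt(Var[W]) = (35.5 - 39) / 12.6689 = -0.2763.
        Two-sided p = 2*Phi(z) = 0.782342.
Step 6: alpha = 0.1. fail to reject H0.

W+ = 42.5, W- = 35.5, W = min = 35.5, p = 0.782342, fail to reject H0.


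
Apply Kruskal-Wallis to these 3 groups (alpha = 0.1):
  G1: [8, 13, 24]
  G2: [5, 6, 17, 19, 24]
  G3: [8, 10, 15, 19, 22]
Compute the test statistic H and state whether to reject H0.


Step 1: Combine all N = 13 observations and assign midranks.
sorted (value, group, rank): (5,G2,1), (6,G2,2), (8,G1,3.5), (8,G3,3.5), (10,G3,5), (13,G1,6), (15,G3,7), (17,G2,8), (19,G2,9.5), (19,G3,9.5), (22,G3,11), (24,G1,12.5), (24,G2,12.5)
Step 2: Sum ranks within each group.
R_1 = 22 (n_1 = 3)
R_2 = 33 (n_2 = 5)
R_3 = 36 (n_3 = 5)
Step 3: H = 12/(N(N+1)) * sum(R_i^2/n_i) - 3(N+1)
     = 12/(13*14) * (22^2/3 + 33^2/5 + 36^2/5) - 3*14
     = 0.065934 * 638.333 - 42
     = 0.087912.
Step 4: Ties present; correction factor C = 1 - 18/(13^3 - 13) = 0.991758. Corrected H = 0.087912 / 0.991758 = 0.088643.
Step 5: Under H0, H ~ chi^2(2); p-value = 0.956647.
Step 6: alpha = 0.1. fail to reject H0.

H = 0.0886, df = 2, p = 0.956647, fail to reject H0.


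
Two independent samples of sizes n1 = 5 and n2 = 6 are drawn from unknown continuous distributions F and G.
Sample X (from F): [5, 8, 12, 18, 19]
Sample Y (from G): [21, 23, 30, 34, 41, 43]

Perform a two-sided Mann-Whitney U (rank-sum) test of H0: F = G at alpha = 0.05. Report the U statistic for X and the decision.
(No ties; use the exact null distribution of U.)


Step 1: Combine and sort all 11 observations; assign midranks.
sorted (value, group): (5,X), (8,X), (12,X), (18,X), (19,X), (21,Y), (23,Y), (30,Y), (34,Y), (41,Y), (43,Y)
ranks: 5->1, 8->2, 12->3, 18->4, 19->5, 21->6, 23->7, 30->8, 34->9, 41->10, 43->11
Step 2: Rank sum for X: R1 = 1 + 2 + 3 + 4 + 5 = 15.
Step 3: U_X = R1 - n1(n1+1)/2 = 15 - 5*6/2 = 15 - 15 = 0.
       U_Y = n1*n2 - U_X = 30 - 0 = 30.
Step 4: No ties, so the exact null distribution of U (based on enumerating the C(11,5) = 462 equally likely rank assignments) gives the two-sided p-value.
Step 5: p-value = 0.004329; compare to alpha = 0.05. reject H0.

U_X = 0, p = 0.004329, reject H0 at alpha = 0.05.


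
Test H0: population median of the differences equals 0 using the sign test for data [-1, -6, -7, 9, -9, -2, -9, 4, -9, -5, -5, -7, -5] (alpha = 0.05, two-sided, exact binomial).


Step 1: Discard zero differences. Original n = 13; n_eff = number of nonzero differences = 13.
Nonzero differences (with sign): -1, -6, -7, +9, -9, -2, -9, +4, -9, -5, -5, -7, -5
Step 2: Count signs: positive = 2, negative = 11.
Step 3: Under H0: P(positive) = 0.5, so the number of positives S ~ Bin(13, 0.5).
Step 4: Two-sided exact p-value = sum of Bin(13,0.5) probabilities at or below the observed probability = 0.022461.
Step 5: alpha = 0.05. reject H0.

n_eff = 13, pos = 2, neg = 11, p = 0.022461, reject H0.


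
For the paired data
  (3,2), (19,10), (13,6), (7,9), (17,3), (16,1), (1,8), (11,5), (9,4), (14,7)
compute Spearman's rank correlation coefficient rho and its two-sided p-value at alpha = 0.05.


Step 1: Rank x and y separately (midranks; no ties here).
rank(x): 3->2, 19->10, 13->6, 7->3, 17->9, 16->8, 1->1, 11->5, 9->4, 14->7
rank(y): 2->2, 10->10, 6->6, 9->9, 3->3, 1->1, 8->8, 5->5, 4->4, 7->7
Step 2: d_i = R_x(i) - R_y(i); compute d_i^2.
  (2-2)^2=0, (10-10)^2=0, (6-6)^2=0, (3-9)^2=36, (9-3)^2=36, (8-1)^2=49, (1-8)^2=49, (5-5)^2=0, (4-4)^2=0, (7-7)^2=0
sum(d^2) = 170.
Step 3: rho = 1 - 6*170 / (10*(10^2 - 1)) = 1 - 1020/990 = -0.030303.
Step 4: Under H0, t = rho * sqrt((n-2)/(1-rho^2)) = -0.0857 ~ t(8).
Step 5: Two-sided p-value from the t-distribution with 8 df = 0.933773.
Step 6: alpha = 0.05. fail to reject H0.

rho = -0.0303, p = 0.933773, fail to reject H0 at alpha = 0.05.


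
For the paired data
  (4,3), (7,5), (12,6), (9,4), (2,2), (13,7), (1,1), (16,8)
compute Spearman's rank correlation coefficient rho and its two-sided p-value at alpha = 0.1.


Step 1: Rank x and y separately (midranks; no ties here).
rank(x): 4->3, 7->4, 12->6, 9->5, 2->2, 13->7, 1->1, 16->8
rank(y): 3->3, 5->5, 6->6, 4->4, 2->2, 7->7, 1->1, 8->8
Step 2: d_i = R_x(i) - R_y(i); compute d_i^2.
  (3-3)^2=0, (4-5)^2=1, (6-6)^2=0, (5-4)^2=1, (2-2)^2=0, (7-7)^2=0, (1-1)^2=0, (8-8)^2=0
sum(d^2) = 2.
Step 3: rho = 1 - 6*2 / (8*(8^2 - 1)) = 1 - 12/504 = 0.976190.
Step 4: Under H0, t = rho * sqrt((n-2)/(1-rho^2)) = 11.0235 ~ t(6).
Step 5: Two-sided p-value from the t-distribution with 6 df = 0.000033.
Step 6: alpha = 0.1. reject H0.

rho = 0.9762, p = 0.000033, reject H0 at alpha = 0.1.


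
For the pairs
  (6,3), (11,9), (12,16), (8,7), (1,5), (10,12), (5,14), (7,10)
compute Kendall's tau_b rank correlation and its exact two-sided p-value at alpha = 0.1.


Step 1: Enumerate the 28 unordered pairs (i,j) with i<j and classify each by sign(x_j-x_i) * sign(y_j-y_i).
  (1,2):dx=+5,dy=+6->C; (1,3):dx=+6,dy=+13->C; (1,4):dx=+2,dy=+4->C; (1,5):dx=-5,dy=+2->D
  (1,6):dx=+4,dy=+9->C; (1,7):dx=-1,dy=+11->D; (1,8):dx=+1,dy=+7->C; (2,3):dx=+1,dy=+7->C
  (2,4):dx=-3,dy=-2->C; (2,5):dx=-10,dy=-4->C; (2,6):dx=-1,dy=+3->D; (2,7):dx=-6,dy=+5->D
  (2,8):dx=-4,dy=+1->D; (3,4):dx=-4,dy=-9->C; (3,5):dx=-11,dy=-11->C; (3,6):dx=-2,dy=-4->C
  (3,7):dx=-7,dy=-2->C; (3,8):dx=-5,dy=-6->C; (4,5):dx=-7,dy=-2->C; (4,6):dx=+2,dy=+5->C
  (4,7):dx=-3,dy=+7->D; (4,8):dx=-1,dy=+3->D; (5,6):dx=+9,dy=+7->C; (5,7):dx=+4,dy=+9->C
  (5,8):dx=+6,dy=+5->C; (6,7):dx=-5,dy=+2->D; (6,8):dx=-3,dy=-2->C; (7,8):dx=+2,dy=-4->D
Step 2: C = 19, D = 9, total pairs = 28.
Step 3: tau = (C - D)/(n(n-1)/2) = (19 - 9)/28 = 0.357143.
Step 4: Exact two-sided p-value (enumerate n! = 40320 permutations of y under H0): p = 0.275099.
Step 5: alpha = 0.1. fail to reject H0.

tau_b = 0.3571 (C=19, D=9), p = 0.275099, fail to reject H0.


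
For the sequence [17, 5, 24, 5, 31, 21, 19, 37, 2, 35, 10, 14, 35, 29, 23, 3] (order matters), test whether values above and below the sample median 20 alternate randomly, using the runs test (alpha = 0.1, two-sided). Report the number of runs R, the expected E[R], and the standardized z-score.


Step 1: Compute median = 20; label A = above, B = below.
Labels in order: BBABAABABABBAAAB  (n_A = 8, n_B = 8)
Step 2: Count runs R = 11.
Step 3: Under H0 (random ordering), E[R] = 2*n_A*n_B/(n_A+n_B) + 1 = 2*8*8/16 + 1 = 9.0000.
        Var[R] = 2*n_A*n_B*(2*n_A*n_B - n_A - n_B) / ((n_A+n_B)^2 * (n_A+n_B-1)) = 14336/3840 = 3.7333.
        SD[R] = 1.9322.
Step 4: Continuity-corrected z = (R - 0.5 - E[R]) / SD[R] = (11 - 0.5 - 9.0000) / 1.9322 = 0.7763.
Step 5: Two-sided p-value via normal approximation = 2*(1 - Phi(|z|)) = 0.437558.
Step 6: alpha = 0.1. fail to reject H0.

R = 11, z = 0.7763, p = 0.437558, fail to reject H0.


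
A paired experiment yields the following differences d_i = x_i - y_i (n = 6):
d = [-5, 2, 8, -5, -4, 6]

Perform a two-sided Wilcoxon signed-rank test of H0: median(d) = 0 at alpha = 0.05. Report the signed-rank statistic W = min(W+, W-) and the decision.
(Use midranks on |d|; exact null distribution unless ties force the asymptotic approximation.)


Step 1: Drop any zero differences (none here) and take |d_i|.
|d| = [5, 2, 8, 5, 4, 6]
Step 2: Midrank |d_i| (ties get averaged ranks).
ranks: |5|->3.5, |2|->1, |8|->6, |5|->3.5, |4|->2, |6|->5
Step 3: Attach original signs; sum ranks with positive sign and with negative sign.
W+ = 1 + 6 + 5 = 12
W- = 3.5 + 3.5 + 2 = 9
(Check: W+ + W- = 21 should equal n(n+1)/2 = 21.)
Step 4: Test statistic W = min(W+, W-) = 9.
Step 5: Ties in |d|, so use the tie-corrected normal approximation.
        E[W] = n(n+1)/4 = 6*7/4 = 10.5.
        Tie groups: |d|=5 (t=2); sum(t^3 - t) = 6.
        Var[W] = n(n+1)(2n+1)/24 - sum(t^3-t)/48 = 546/24 - 6/48 = 22.625.
        z = (W - E[W]) / sqrt(Var[W]) = (9 - 10.5) / 4.7566 = -0.3154.
        Two-sided p = 2*Phi(z) = 0.752494.
Step 6: alpha = 0.05. fail to reject H0.

W+ = 12, W- = 9, W = min = 9, p = 0.752494, fail to reject H0.


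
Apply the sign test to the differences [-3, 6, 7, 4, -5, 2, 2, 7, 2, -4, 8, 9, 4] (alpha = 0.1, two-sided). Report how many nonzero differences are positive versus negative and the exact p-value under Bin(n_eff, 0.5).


Step 1: Discard zero differences. Original n = 13; n_eff = number of nonzero differences = 13.
Nonzero differences (with sign): -3, +6, +7, +4, -5, +2, +2, +7, +2, -4, +8, +9, +4
Step 2: Count signs: positive = 10, negative = 3.
Step 3: Under H0: P(positive) = 0.5, so the number of positives S ~ Bin(13, 0.5).
Step 4: Two-sided exact p-value = sum of Bin(13,0.5) probabilities at or below the observed probability = 0.092285.
Step 5: alpha = 0.1. reject H0.

n_eff = 13, pos = 10, neg = 3, p = 0.092285, reject H0.


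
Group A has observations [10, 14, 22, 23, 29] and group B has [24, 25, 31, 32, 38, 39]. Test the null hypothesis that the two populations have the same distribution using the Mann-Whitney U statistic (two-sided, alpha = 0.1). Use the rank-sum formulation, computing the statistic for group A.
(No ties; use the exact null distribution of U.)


Step 1: Combine and sort all 11 observations; assign midranks.
sorted (value, group): (10,X), (14,X), (22,X), (23,X), (24,Y), (25,Y), (29,X), (31,Y), (32,Y), (38,Y), (39,Y)
ranks: 10->1, 14->2, 22->3, 23->4, 24->5, 25->6, 29->7, 31->8, 32->9, 38->10, 39->11
Step 2: Rank sum for X: R1 = 1 + 2 + 3 + 4 + 7 = 17.
Step 3: U_X = R1 - n1(n1+1)/2 = 17 - 5*6/2 = 17 - 15 = 2.
       U_Y = n1*n2 - U_X = 30 - 2 = 28.
Step 4: No ties, so the exact null distribution of U (based on enumerating the C(11,5) = 462 equally likely rank assignments) gives the two-sided p-value.
Step 5: p-value = 0.017316; compare to alpha = 0.1. reject H0.

U_X = 2, p = 0.017316, reject H0 at alpha = 0.1.


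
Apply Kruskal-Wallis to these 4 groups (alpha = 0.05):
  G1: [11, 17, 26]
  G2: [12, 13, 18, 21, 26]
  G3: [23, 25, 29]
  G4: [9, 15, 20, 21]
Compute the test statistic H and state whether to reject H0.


Step 1: Combine all N = 15 observations and assign midranks.
sorted (value, group, rank): (9,G4,1), (11,G1,2), (12,G2,3), (13,G2,4), (15,G4,5), (17,G1,6), (18,G2,7), (20,G4,8), (21,G2,9.5), (21,G4,9.5), (23,G3,11), (25,G3,12), (26,G1,13.5), (26,G2,13.5), (29,G3,15)
Step 2: Sum ranks within each group.
R_1 = 21.5 (n_1 = 3)
R_2 = 37 (n_2 = 5)
R_3 = 38 (n_3 = 3)
R_4 = 23.5 (n_4 = 4)
Step 3: H = 12/(N(N+1)) * sum(R_i^2/n_i) - 3(N+1)
     = 12/(15*16) * (21.5^2/3 + 37^2/5 + 38^2/3 + 23.5^2/4) - 3*16
     = 0.050000 * 1047.28 - 48
     = 4.363958.
Step 4: Ties present; correction factor C = 1 - 12/(15^3 - 15) = 0.996429. Corrected H = 4.363958 / 0.996429 = 4.379600.
Step 5: Under H0, H ~ chi^2(3); p-value = 0.223284.
Step 6: alpha = 0.05. fail to reject H0.

H = 4.3796, df = 3, p = 0.223284, fail to reject H0.


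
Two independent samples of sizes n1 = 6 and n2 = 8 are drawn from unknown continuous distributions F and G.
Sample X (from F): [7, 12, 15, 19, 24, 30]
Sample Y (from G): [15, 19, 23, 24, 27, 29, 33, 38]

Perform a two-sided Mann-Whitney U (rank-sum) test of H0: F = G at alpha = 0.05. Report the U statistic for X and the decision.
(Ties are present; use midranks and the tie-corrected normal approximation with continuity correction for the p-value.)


Step 1: Combine and sort all 14 observations; assign midranks.
sorted (value, group): (7,X), (12,X), (15,X), (15,Y), (19,X), (19,Y), (23,Y), (24,X), (24,Y), (27,Y), (29,Y), (30,X), (33,Y), (38,Y)
ranks: 7->1, 12->2, 15->3.5, 15->3.5, 19->5.5, 19->5.5, 23->7, 24->8.5, 24->8.5, 27->10, 29->11, 30->12, 33->13, 38->14
Step 2: Rank sum for X: R1 = 1 + 2 + 3.5 + 5.5 + 8.5 + 12 = 32.5.
Step 3: U_X = R1 - n1(n1+1)/2 = 32.5 - 6*7/2 = 32.5 - 21 = 11.5.
       U_Y = n1*n2 - U_X = 48 - 11.5 = 36.5.
Step 4: Ties are present, so use the tie-corrected normal approximation (with continuity correction) for the p-value.
Step 5: p-value = 0.120107; compare to alpha = 0.05. fail to reject H0.

U_X = 11.5, p = 0.120107, fail to reject H0 at alpha = 0.05.


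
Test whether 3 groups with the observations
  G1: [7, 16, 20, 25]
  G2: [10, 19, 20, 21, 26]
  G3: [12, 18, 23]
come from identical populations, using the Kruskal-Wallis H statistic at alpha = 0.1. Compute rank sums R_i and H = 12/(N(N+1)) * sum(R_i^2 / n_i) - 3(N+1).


Step 1: Combine all N = 12 observations and assign midranks.
sorted (value, group, rank): (7,G1,1), (10,G2,2), (12,G3,3), (16,G1,4), (18,G3,5), (19,G2,6), (20,G1,7.5), (20,G2,7.5), (21,G2,9), (23,G3,10), (25,G1,11), (26,G2,12)
Step 2: Sum ranks within each group.
R_1 = 23.5 (n_1 = 4)
R_2 = 36.5 (n_2 = 5)
R_3 = 18 (n_3 = 3)
Step 3: H = 12/(N(N+1)) * sum(R_i^2/n_i) - 3(N+1)
     = 12/(12*13) * (23.5^2/4 + 36.5^2/5 + 18^2/3) - 3*13
     = 0.076923 * 512.513 - 39
     = 0.424038.
Step 4: Ties present; correction factor C = 1 - 6/(12^3 - 12) = 0.996503. Corrected H = 0.424038 / 0.996503 = 0.425526.
Step 5: Under H0, H ~ chi^2(2); p-value = 0.808348.
Step 6: alpha = 0.1. fail to reject H0.

H = 0.4255, df = 2, p = 0.808348, fail to reject H0.


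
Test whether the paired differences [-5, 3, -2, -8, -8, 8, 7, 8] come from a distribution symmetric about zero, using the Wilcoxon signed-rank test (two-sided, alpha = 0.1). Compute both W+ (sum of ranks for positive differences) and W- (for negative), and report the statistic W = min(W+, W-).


Step 1: Drop any zero differences (none here) and take |d_i|.
|d| = [5, 3, 2, 8, 8, 8, 7, 8]
Step 2: Midrank |d_i| (ties get averaged ranks).
ranks: |5|->3, |3|->2, |2|->1, |8|->6.5, |8|->6.5, |8|->6.5, |7|->4, |8|->6.5
Step 3: Attach original signs; sum ranks with positive sign and with negative sign.
W+ = 2 + 6.5 + 4 + 6.5 = 19
W- = 3 + 1 + 6.5 + 6.5 = 17
(Check: W+ + W- = 36 should equal n(n+1)/2 = 36.)
Step 4: Test statistic W = min(W+, W-) = 17.
Step 5: Ties in |d|, so use the tie-corrected normal approximation.
        E[W] = n(n+1)/4 = 8*9/4 = 18.
        Tie groups: |d|=8 (t=4); sum(t^3 - t) = 60.
        Var[W] = n(n+1)(2n+1)/24 - sum(t^3-t)/48 = 1224/24 - 60/48 = 49.75.
        z = (W - E[W]) / sqrt(Var[W]) = (17 - 18) / 7.0534 = -0.1418.
        Two-sided p = 2*Phi(z) = 0.887257.
Step 6: alpha = 0.1. fail to reject H0.

W+ = 19, W- = 17, W = min = 17, p = 0.887257, fail to reject H0.


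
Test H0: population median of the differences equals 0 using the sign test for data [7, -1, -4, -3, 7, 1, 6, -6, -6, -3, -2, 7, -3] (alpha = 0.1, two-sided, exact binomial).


Step 1: Discard zero differences. Original n = 13; n_eff = number of nonzero differences = 13.
Nonzero differences (with sign): +7, -1, -4, -3, +7, +1, +6, -6, -6, -3, -2, +7, -3
Step 2: Count signs: positive = 5, negative = 8.
Step 3: Under H0: P(positive) = 0.5, so the number of positives S ~ Bin(13, 0.5).
Step 4: Two-sided exact p-value = sum of Bin(13,0.5) probabilities at or below the observed probability = 0.581055.
Step 5: alpha = 0.1. fail to reject H0.

n_eff = 13, pos = 5, neg = 8, p = 0.581055, fail to reject H0.


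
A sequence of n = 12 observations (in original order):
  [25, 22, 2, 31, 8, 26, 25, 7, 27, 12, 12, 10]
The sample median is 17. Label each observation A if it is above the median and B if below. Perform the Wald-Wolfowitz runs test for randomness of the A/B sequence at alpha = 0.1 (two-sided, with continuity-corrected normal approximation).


Step 1: Compute median = 17; label A = above, B = below.
Labels in order: AABABAABABBB  (n_A = 6, n_B = 6)
Step 2: Count runs R = 8.
Step 3: Under H0 (random ordering), E[R] = 2*n_A*n_B/(n_A+n_B) + 1 = 2*6*6/12 + 1 = 7.0000.
        Var[R] = 2*n_A*n_B*(2*n_A*n_B - n_A - n_B) / ((n_A+n_B)^2 * (n_A+n_B-1)) = 4320/1584 = 2.7273.
        SD[R] = 1.6514.
Step 4: Continuity-corrected z = (R - 0.5 - E[R]) / SD[R] = (8 - 0.5 - 7.0000) / 1.6514 = 0.3028.
Step 5: Two-sided p-value via normal approximation = 2*(1 - Phi(|z|)) = 0.762069.
Step 6: alpha = 0.1. fail to reject H0.

R = 8, z = 0.3028, p = 0.762069, fail to reject H0.


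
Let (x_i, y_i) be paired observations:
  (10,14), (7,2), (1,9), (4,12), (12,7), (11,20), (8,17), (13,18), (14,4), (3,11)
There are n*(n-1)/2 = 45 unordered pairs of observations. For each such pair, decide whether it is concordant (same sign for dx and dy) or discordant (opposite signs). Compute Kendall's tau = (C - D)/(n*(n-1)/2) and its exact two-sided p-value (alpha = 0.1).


Step 1: Enumerate the 45 unordered pairs (i,j) with i<j and classify each by sign(x_j-x_i) * sign(y_j-y_i).
  (1,2):dx=-3,dy=-12->C; (1,3):dx=-9,dy=-5->C; (1,4):dx=-6,dy=-2->C; (1,5):dx=+2,dy=-7->D
  (1,6):dx=+1,dy=+6->C; (1,7):dx=-2,dy=+3->D; (1,8):dx=+3,dy=+4->C; (1,9):dx=+4,dy=-10->D
  (1,10):dx=-7,dy=-3->C; (2,3):dx=-6,dy=+7->D; (2,4):dx=-3,dy=+10->D; (2,5):dx=+5,dy=+5->C
  (2,6):dx=+4,dy=+18->C; (2,7):dx=+1,dy=+15->C; (2,8):dx=+6,dy=+16->C; (2,9):dx=+7,dy=+2->C
  (2,10):dx=-4,dy=+9->D; (3,4):dx=+3,dy=+3->C; (3,5):dx=+11,dy=-2->D; (3,6):dx=+10,dy=+11->C
  (3,7):dx=+7,dy=+8->C; (3,8):dx=+12,dy=+9->C; (3,9):dx=+13,dy=-5->D; (3,10):dx=+2,dy=+2->C
  (4,5):dx=+8,dy=-5->D; (4,6):dx=+7,dy=+8->C; (4,7):dx=+4,dy=+5->C; (4,8):dx=+9,dy=+6->C
  (4,9):dx=+10,dy=-8->D; (4,10):dx=-1,dy=-1->C; (5,6):dx=-1,dy=+13->D; (5,7):dx=-4,dy=+10->D
  (5,8):dx=+1,dy=+11->C; (5,9):dx=+2,dy=-3->D; (5,10):dx=-9,dy=+4->D; (6,7):dx=-3,dy=-3->C
  (6,8):dx=+2,dy=-2->D; (6,9):dx=+3,dy=-16->D; (6,10):dx=-8,dy=-9->C; (7,8):dx=+5,dy=+1->C
  (7,9):dx=+6,dy=-13->D; (7,10):dx=-5,dy=-6->C; (8,9):dx=+1,dy=-14->D; (8,10):dx=-10,dy=-7->C
  (9,10):dx=-11,dy=+7->D
Step 2: C = 26, D = 19, total pairs = 45.
Step 3: tau = (C - D)/(n(n-1)/2) = (26 - 19)/45 = 0.155556.
Step 4: Exact two-sided p-value (enumerate n! = 3628800 permutations of y under H0): p = 0.600654.
Step 5: alpha = 0.1. fail to reject H0.

tau_b = 0.1556 (C=26, D=19), p = 0.600654, fail to reject H0.
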